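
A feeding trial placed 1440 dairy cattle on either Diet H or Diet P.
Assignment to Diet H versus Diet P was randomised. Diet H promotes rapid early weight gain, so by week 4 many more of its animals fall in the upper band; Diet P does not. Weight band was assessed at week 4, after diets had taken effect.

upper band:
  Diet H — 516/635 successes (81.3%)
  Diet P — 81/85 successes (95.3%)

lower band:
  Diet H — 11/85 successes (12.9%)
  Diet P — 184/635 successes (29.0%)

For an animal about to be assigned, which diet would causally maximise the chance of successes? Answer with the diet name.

Stratifying would compare diets among dairy cattle the diets themselves sorted into week-4 weight band groups — a form of selection on an intermediate. The unconditioned pooled rates give the total causal effect.
Pooled: Diet H 73.2% vs Diet P 36.8%; Diet H is higher overall.

Diet H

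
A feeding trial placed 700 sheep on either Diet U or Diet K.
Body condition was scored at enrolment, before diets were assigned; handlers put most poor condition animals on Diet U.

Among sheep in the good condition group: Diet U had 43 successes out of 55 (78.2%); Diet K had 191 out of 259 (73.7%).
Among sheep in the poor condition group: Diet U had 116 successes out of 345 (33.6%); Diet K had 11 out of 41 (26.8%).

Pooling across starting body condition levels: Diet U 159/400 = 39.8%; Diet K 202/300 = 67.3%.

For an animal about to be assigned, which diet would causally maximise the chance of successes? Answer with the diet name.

Diet U

Starting body condition is set before the diet has any effect — it is not caused by the diet — and it independently drives the outcome. That makes it a confounder, so the causal comparison is within starting body condition levels.
Within each level — good condition: 78.2% vs 73.7%; poor condition: 33.6% vs 26.8% — Diet U is higher every time.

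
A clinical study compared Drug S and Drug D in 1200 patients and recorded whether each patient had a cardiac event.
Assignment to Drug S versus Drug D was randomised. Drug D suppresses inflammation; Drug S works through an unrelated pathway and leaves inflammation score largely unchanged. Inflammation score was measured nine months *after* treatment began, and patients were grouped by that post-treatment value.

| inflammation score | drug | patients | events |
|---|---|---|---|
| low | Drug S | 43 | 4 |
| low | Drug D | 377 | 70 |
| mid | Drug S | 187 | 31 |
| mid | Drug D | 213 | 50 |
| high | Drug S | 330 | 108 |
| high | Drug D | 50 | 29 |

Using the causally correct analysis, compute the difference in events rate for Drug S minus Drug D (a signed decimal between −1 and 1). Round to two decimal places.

The inflammation score-specific comparison favours Drug S throughout, but the pooled figures favour Drug D. The question is whether to condition on inflammation score.
The distribution of inflammation score is itself part of what the drug does — it is an intermediate outcome. Holding it fixed would remove that part of the effect; the total effect is the pooled difference.
The causal difference is the pooled difference: 0.255 − 0.233 = +0.023.

+0.02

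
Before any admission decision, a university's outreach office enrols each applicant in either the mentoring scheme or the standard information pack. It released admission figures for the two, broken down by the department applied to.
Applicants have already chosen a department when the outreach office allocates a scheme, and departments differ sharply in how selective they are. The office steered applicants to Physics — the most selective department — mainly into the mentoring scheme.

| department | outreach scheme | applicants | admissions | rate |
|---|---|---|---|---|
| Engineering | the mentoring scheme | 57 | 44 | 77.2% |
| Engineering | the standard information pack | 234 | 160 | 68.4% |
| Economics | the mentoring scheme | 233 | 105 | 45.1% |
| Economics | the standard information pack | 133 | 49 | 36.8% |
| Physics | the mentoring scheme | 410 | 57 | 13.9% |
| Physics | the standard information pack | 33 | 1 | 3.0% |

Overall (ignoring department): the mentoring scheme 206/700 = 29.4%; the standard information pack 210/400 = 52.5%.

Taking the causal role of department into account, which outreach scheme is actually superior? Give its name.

the mentoring scheme

Within every department level the mentoring scheme has the higher rate, yet pooled the standard information pack does — Simpson's reversal.
Since department is a pre-existing factor (not a product of the outreach scheme) and it affects the outcome on its own, it is a confounder. The stratified rates, not the pooled rate, identify the causal effect.
Within each level — Engineering: 77.2% vs 68.4%; Economics: 45.1% vs 36.8%; Physics: 13.9% vs 3.0% — the mentoring scheme is higher every time.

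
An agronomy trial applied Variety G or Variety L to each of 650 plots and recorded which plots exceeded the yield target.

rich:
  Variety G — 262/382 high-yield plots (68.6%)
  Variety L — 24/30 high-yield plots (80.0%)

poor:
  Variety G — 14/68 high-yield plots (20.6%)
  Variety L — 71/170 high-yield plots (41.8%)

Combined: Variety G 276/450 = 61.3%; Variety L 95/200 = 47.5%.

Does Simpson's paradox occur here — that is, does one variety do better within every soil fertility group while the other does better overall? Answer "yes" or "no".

Within each soil fertility level (rich 68.6% vs 80.0%; poor 20.6% vs 41.8%), Variety L has the higher rate every time. Pooled: 61.3% vs 47.5% — Variety G has the higher rate overall. The two comparisons disagree.

yes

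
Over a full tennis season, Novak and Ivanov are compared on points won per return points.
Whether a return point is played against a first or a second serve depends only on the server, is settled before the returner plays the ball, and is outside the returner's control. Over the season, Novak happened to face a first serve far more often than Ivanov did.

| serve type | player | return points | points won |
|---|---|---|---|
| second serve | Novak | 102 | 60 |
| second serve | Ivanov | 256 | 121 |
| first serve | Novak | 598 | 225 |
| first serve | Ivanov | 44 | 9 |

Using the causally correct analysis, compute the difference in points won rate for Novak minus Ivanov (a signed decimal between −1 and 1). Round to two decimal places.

+0.15

Serve type satisfies the back-door criterion: it is not a descendant of the player, and it blocks the spurious path from player to outcome. Adjusting for it (i.e., using the within-serve type rates) gives the causal effect.
Adjusting over the population distribution of serve type: 0.358·(0.588−0.473) + 0.642·(0.376−0.205) = +0.152.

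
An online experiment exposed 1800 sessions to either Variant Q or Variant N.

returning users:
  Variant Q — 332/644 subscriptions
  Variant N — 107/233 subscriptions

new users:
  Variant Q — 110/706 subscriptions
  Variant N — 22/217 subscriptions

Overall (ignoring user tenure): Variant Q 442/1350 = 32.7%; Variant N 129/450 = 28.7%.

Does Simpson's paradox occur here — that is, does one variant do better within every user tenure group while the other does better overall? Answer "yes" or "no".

no

Within each user tenure level (returning users 51.6% vs 45.9%; new users 15.6% vs 10.1%), Variant Q has the higher rate every time. Pooled: 32.7% vs 28.7% — Variant Q has the higher rate overall. They agree.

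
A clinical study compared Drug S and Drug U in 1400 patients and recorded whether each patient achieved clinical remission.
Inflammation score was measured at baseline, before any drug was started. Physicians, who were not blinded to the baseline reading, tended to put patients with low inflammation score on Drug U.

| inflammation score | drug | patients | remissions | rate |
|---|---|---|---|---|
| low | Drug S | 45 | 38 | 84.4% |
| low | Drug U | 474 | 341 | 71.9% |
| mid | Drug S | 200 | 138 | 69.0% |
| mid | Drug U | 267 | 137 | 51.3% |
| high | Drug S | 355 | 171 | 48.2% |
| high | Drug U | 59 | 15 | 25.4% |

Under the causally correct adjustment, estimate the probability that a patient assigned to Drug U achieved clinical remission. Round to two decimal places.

0.51

The inflammation score-specific comparison favours Drug S throughout, but the pooled figures favour Drug U. The question is whether to condition on inflammation score.
Inflammation score satisfies the back-door criterion: it is not a descendant of the drug, and it blocks the spurious path from drug to outcome. Adjusting for it (i.e., using the within-inflammation score rates) gives the causal effect.
Standardising Drug U to the population inflammation score mix: 0.371·341/474 + 0.334·137/267 + 0.296·15/59 = 0.513.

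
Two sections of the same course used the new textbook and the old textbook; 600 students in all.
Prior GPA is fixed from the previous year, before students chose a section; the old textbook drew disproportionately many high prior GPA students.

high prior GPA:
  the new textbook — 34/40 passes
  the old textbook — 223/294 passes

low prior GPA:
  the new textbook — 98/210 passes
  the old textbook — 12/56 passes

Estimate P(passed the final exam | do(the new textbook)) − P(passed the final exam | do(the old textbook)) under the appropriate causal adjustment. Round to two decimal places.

Nothing the teaching method does changes prior GPA band; the imbalance is an allocation artefact. With prior GPA band also predicting the outcome, the pooled figure is confounded, and the within-stratum comparison is the causal one.
Adjusting over the population distribution of prior GPA band: 0.557·(0.850−0.759) + 0.443·(0.467−0.214) = +0.163.

+0.16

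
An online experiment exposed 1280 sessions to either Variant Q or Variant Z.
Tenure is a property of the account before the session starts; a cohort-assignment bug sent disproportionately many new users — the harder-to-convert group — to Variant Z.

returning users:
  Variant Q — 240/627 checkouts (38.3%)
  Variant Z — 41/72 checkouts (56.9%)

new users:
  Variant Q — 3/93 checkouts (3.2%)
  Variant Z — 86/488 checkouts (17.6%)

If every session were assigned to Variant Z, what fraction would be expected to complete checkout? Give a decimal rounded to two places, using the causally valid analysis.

0.39

User tenure is set before the variant has any effect — it is not caused by the variant — and it independently drives the outcome. That makes it a confounder, so the causal comparison is within user tenure levels.
Standardising Variant Z to the population user tenure mix: 0.546·41/72 + 0.454·86/488 = 0.391.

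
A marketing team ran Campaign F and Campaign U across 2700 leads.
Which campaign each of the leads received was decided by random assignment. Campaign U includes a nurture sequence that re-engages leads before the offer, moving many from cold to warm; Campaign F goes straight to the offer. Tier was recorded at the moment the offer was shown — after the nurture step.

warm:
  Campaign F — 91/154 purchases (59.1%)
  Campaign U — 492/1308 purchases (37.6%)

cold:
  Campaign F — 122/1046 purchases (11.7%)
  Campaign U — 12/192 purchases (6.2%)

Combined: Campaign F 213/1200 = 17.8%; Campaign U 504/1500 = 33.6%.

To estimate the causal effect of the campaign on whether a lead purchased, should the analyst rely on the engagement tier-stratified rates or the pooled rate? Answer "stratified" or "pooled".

pooled

The engagement tier-specific comparison favours Campaign F throughout, but the pooled figures favour Campaign U. The question is whether to condition on engagement tier.
Stratifying would compare campaigns among leads the campaigns themselves sorted into engagement tier groups — a form of selection on an intermediate. The unconditioned pooled rates give the total causal effect.
Pooled: Campaign F 17.8% vs Campaign U 33.6%; Campaign U is higher overall.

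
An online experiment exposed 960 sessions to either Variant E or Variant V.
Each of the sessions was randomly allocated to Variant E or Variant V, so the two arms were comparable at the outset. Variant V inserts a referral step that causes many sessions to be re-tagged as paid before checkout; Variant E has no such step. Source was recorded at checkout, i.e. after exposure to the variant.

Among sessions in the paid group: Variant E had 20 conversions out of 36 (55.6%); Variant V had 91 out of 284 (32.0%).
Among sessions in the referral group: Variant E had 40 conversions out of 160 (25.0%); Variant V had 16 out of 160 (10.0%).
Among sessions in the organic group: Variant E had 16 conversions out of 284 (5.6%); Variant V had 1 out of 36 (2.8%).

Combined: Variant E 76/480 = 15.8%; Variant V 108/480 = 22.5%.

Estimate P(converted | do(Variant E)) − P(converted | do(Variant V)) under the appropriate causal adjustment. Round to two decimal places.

Stratifying would compare variants among sessions the variants themselves sorted into traffic source groups — a form of selection on an intermediate. The unconditioned pooled rates give the total causal effect.
The causal difference is the pooled difference: 0.158 − 0.225 = -0.067.

-0.07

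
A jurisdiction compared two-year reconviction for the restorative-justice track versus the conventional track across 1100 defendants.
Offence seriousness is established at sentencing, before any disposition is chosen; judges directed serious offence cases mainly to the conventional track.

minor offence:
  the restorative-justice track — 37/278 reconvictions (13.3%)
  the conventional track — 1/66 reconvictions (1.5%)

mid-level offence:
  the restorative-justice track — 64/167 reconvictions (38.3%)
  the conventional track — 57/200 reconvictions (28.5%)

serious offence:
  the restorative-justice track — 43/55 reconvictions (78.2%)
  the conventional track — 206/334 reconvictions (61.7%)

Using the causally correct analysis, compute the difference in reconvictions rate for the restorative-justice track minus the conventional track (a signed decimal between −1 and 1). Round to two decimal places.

Offence seriousness is set before the disposition has any effect — it is not caused by the disposition — and it independently drives the outcome. That makes it a confounder, so the causal comparison is within offence seriousness levels.
Adjusting over the population distribution of offence seriousness: 0.313·(0.133−0.015) + 0.334·(0.383−0.285) + 0.354·(0.782−0.617) = +0.128.

+0.13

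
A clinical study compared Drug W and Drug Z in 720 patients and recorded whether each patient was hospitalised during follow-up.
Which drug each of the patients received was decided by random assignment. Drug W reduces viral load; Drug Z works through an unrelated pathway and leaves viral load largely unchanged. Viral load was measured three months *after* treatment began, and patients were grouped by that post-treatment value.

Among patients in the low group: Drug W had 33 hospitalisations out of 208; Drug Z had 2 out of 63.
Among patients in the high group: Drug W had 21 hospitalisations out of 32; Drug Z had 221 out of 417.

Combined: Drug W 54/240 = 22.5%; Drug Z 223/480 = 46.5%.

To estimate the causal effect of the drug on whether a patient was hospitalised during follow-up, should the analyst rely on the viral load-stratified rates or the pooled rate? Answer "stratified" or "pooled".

Viral load is downstream of the drug. One should not condition on a consequence of treatment, so the overall rates are the right comparison.
Pooled: Drug W 22.5% vs Drug Z 46.5%; Drug W is lower overall.

pooled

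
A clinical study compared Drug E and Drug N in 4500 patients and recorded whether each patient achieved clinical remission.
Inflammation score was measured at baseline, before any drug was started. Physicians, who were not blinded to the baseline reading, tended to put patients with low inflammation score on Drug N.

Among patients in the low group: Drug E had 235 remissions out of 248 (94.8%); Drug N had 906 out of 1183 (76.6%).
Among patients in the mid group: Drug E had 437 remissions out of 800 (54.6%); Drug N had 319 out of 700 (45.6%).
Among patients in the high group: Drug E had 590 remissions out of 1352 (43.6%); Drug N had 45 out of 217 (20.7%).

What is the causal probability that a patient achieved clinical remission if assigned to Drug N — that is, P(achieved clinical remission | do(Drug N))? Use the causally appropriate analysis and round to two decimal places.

0.47

Nothing the drug does changes inflammation score; the imbalance is an allocation artefact. With inflammation score also predicting the outcome, the pooled figure is confounded, and the within-stratum comparison is the causal one.
Standardising Drug N to the population inflammation score mix: 0.318·906/1183 + 0.333·319/700 + 0.349·45/217 = 0.468.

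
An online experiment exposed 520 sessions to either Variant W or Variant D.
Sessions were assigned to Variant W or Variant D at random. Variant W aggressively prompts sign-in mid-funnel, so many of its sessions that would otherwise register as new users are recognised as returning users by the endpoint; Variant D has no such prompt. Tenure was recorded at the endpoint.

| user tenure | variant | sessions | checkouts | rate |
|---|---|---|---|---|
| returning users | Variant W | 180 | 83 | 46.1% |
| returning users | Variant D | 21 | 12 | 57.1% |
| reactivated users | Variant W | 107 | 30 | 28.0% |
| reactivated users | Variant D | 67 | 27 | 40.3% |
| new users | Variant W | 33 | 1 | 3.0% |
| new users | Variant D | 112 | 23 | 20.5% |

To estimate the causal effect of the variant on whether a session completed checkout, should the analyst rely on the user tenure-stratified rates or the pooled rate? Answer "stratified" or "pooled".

User tenure here is a post-treatment variable shaped by the variant; conditioning on it would introduce bias rather than remove it. The overall comparison is the causal one.
Pooled: Variant W 35.6% vs Variant D 31.0%; Variant W is higher overall.

pooled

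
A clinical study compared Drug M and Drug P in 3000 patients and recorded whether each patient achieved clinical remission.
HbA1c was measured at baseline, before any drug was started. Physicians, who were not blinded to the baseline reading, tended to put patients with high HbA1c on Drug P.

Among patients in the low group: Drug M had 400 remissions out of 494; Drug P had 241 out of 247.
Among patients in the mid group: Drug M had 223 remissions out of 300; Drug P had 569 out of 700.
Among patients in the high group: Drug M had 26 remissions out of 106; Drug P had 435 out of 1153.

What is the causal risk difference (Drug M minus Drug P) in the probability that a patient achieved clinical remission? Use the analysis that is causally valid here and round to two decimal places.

-0.12

HbA1c satisfies the back-door criterion: it is not a descendant of the drug, and it blocks the spurious path from drug to outcome. Adjusting for it (i.e., using the within-HbA1c rates) gives the causal effect.
Adjusting over the population distribution of HbA1c: 0.247·(0.810−0.976) + 0.333·(0.743−0.813) + 0.420·(0.245−0.377) = -0.120.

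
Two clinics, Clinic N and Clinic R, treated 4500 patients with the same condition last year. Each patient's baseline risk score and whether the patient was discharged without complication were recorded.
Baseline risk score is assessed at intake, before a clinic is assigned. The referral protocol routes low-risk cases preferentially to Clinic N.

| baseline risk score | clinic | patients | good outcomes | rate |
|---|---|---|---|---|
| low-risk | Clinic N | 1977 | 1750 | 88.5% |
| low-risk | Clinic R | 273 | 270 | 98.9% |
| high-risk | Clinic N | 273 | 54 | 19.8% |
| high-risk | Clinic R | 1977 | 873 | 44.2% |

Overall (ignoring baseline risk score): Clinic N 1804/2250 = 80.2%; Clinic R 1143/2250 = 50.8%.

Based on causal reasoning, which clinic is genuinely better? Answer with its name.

Clinic R is higher inside every baseline risk score stratum but Clinic N is higher in aggregate. Whether to stratify depends on how baseline risk score relates to the clinic.
Baseline risk score differs across clinics for reasons unrelated to any effect of the clinic itself, and it separately predicts the outcome — a classic confounder. We must compare within baseline risk score levels.
Within each level — low-risk: 88.5% vs 98.9%; high-risk: 19.8% vs 44.2% — Clinic R is higher every time.

Clinic R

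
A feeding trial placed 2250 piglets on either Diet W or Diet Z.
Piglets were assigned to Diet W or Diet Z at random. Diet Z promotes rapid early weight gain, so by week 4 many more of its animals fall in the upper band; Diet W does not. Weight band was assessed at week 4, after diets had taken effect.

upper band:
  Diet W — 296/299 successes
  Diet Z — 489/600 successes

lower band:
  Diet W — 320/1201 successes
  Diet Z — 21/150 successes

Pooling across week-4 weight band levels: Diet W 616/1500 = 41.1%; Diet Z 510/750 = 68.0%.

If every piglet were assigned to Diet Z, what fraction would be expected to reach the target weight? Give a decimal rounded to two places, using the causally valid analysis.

The week-4 weight band-specific comparison favours Diet W throughout, but the pooled figures favour Diet Z. The question is whether to condition on week-4 weight band.
Week-4 weight band is downstream of the diet. One should not condition on a consequence of treatment, so the overall rates are the right comparison.
So P(outcome | do(Diet Z)) is just the pooled rate for Diet Z: 510/750 = 0.680.

0.68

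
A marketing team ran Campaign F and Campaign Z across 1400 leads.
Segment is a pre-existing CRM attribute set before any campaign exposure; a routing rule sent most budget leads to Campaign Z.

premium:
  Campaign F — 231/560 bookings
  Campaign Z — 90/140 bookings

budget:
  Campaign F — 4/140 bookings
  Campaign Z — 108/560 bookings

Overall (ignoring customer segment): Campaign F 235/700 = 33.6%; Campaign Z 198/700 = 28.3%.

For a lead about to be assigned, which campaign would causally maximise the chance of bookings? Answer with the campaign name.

Customer segment satisfies the back-door criterion: it is not a descendant of the campaign, and it blocks the spurious path from campaign to outcome. Adjusting for it (i.e., using the within-customer segment rates) gives the causal effect.
Within each level — premium: 41.2% vs 64.3%; budget: 2.9% vs 19.3% — Campaign Z is higher every time.

Campaign Z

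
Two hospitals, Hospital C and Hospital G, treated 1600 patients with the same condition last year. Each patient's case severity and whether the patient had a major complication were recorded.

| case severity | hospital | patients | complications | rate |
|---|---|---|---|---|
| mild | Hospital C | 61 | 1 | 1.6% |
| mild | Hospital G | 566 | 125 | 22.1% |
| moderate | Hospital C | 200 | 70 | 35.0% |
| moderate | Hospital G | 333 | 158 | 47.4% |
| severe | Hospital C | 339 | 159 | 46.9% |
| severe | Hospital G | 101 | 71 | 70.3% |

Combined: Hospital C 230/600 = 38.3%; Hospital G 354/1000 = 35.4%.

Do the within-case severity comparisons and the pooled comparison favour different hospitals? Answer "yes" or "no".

yes

Within each case severity level (mild 1.6% vs 22.1%; moderate 35.0% vs 47.4%; severe 46.9% vs 70.3%), Hospital C has the lower rate every time. Pooled: 38.3% vs 35.4% — Hospital G has the lower rate overall. The two comparisons disagree.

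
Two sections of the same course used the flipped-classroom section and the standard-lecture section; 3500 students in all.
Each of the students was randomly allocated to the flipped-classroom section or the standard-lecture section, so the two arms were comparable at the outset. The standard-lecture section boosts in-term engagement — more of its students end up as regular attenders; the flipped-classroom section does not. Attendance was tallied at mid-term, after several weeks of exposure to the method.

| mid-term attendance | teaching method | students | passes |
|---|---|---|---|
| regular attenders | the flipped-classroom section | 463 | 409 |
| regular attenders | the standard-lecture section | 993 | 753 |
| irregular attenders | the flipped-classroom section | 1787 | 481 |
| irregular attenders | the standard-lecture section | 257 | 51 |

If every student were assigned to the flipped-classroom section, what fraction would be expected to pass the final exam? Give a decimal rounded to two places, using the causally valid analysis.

0.40

The stratified and pooled comparisons disagree (the flipped-classroom section wins within each mid-term attendance; the standard-lecture section wins overall), so the answer turns on the causal role of mid-term attendance.
Because the teaching method influences mid-term attendance, mid-term attendance is a post-treatment mediator, not a confounder. Stratifying on it would bias the estimate; the causal effect is the crude pooled difference.
So P(outcome | do(the flipped-classroom section)) is just the pooled rate for the flipped-classroom section: 890/2250 = 0.396.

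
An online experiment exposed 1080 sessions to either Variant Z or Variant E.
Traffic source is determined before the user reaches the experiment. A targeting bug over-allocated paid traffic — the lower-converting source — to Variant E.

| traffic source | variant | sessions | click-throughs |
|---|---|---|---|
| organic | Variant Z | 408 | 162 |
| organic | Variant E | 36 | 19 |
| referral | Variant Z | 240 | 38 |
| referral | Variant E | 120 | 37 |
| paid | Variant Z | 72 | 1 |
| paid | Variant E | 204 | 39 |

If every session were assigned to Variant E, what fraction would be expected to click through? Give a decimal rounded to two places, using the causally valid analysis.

Variant E is higher inside every traffic source stratum but Variant Z is higher in aggregate. Whether to stratify depends on how traffic source relates to the variant.
Traffic source satisfies the back-door criterion: it is not a descendant of the variant, and it blocks the spurious path from variant to outcome. Adjusting for it (i.e., using the within-traffic source rates) gives the causal effect.
Standardising Variant E to the population traffic source mix: 0.411·19/36 + 0.333·37/120 + 0.256·39/204 = 0.369.

0.37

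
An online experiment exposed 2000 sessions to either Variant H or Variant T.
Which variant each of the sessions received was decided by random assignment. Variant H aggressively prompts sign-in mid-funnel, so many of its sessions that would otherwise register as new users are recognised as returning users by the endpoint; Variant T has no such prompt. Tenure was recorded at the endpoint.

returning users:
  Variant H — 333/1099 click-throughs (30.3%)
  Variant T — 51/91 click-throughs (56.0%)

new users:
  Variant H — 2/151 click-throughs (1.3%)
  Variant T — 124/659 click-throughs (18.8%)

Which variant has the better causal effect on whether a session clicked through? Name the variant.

Variant H

Stratifying would compare variants among sessions the variants themselves sorted into user tenure groups — a form of selection on an intermediate. The unconditioned pooled rates give the total causal effect.
Pooled: Variant H 26.8% vs Variant T 23.3%; Variant H is higher overall.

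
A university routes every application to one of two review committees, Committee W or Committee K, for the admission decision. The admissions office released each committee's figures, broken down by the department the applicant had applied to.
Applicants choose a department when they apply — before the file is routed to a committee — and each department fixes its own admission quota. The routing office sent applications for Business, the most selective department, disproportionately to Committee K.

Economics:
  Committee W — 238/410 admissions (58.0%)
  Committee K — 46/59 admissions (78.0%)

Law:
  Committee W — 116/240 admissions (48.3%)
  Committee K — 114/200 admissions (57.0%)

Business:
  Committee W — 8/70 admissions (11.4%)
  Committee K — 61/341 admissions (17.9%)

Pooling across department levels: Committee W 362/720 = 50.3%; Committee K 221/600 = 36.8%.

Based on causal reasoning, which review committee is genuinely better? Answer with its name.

The department-specific comparison favours Committee K throughout, but the pooled figures favour Committee W. The question is whether to condition on department.
Department differs across review committees for reasons unrelated to any effect of the review committee itself, and it separately predicts the outcome — a classic confounder. We must compare within department levels.
Within each level — Economics: 58.0% vs 78.0%; Law: 48.3% vs 57.0%; Business: 11.4% vs 17.9% — Committee K is higher every time.

Committee K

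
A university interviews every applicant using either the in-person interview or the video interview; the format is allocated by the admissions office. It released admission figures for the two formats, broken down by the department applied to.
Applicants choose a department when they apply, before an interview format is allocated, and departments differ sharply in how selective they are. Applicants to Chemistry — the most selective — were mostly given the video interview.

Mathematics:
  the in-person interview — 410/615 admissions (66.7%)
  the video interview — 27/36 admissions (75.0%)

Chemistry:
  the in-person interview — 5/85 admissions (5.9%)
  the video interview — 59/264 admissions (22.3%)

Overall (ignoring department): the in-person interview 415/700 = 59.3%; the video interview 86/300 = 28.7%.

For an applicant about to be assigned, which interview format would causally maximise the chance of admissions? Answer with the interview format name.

the video interview

Department satisfies the back-door criterion: it is not a descendant of the interview format, and it blocks the spurious path from interview format to outcome. Adjusting for it (i.e., using the within-department rates) gives the causal effect.
Within each level — Mathematics: 66.7% vs 75.0%; Chemistry: 5.9% vs 22.3% — the video interview is higher every time.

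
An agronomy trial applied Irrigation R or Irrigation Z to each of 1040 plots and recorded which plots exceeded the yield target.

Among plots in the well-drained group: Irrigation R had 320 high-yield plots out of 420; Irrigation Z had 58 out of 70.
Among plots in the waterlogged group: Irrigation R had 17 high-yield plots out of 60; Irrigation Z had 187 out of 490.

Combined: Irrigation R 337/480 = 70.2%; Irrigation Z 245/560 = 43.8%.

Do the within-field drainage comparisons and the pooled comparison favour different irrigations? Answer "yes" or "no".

yes

Within each field drainage level (well-drained 76.2% vs 82.9%; waterlogged 28.3% vs 38.2%), Irrigation Z has the higher rate every time. Pooled: 70.2% vs 43.8% — Irrigation R has the higher rate overall. The two comparisons disagree.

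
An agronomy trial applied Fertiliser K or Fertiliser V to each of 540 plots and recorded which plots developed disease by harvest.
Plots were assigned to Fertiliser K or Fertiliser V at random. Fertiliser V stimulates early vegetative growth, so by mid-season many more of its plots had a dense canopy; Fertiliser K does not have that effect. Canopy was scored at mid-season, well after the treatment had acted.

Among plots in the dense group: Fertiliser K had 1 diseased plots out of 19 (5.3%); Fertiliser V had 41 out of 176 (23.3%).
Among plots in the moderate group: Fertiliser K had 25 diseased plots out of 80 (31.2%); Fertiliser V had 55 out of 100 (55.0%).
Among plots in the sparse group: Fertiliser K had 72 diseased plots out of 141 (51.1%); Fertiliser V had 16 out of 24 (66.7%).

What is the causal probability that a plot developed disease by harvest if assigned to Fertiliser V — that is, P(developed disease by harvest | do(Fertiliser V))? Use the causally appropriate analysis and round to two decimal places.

0.37

Because the fertiliser influences mid-season canopy, mid-season canopy is a post-treatment mediator, not a confounder. Stratifying on it would bias the estimate; the causal effect is the crude pooled difference.
So P(outcome | do(Fertiliser V)) is just the pooled rate for Fertiliser V: 112/300 = 0.373.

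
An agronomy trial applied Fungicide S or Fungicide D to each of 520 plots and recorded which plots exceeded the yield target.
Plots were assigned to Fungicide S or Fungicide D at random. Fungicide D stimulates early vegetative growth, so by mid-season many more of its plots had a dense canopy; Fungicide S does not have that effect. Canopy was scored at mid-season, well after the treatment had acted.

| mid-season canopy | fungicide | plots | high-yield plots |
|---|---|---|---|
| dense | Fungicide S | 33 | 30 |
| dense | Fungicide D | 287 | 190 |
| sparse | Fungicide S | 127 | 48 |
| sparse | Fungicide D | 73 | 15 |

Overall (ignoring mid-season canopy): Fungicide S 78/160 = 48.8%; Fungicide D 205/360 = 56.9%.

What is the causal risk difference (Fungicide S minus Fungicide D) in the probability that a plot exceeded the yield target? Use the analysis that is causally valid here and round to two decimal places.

-0.08

Mid-season canopy is downstream of the fungicide. One should not condition on a consequence of treatment, so the overall rates are the right comparison.
The causal difference is the pooled difference: 0.487 − 0.569 = -0.082.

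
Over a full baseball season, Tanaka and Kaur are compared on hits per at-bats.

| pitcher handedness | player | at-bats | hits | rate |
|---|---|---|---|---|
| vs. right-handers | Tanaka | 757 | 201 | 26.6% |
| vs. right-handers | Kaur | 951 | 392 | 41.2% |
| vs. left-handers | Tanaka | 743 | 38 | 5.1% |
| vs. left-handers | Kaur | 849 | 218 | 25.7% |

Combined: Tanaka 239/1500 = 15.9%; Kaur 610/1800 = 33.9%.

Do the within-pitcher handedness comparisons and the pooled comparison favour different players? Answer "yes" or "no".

Within each pitcher handedness level (vs. right-handers 26.6% vs 41.2%; vs. left-handers 5.1% vs 25.7%), Kaur has the higher rate every time. Pooled: 15.9% vs 33.9% — Kaur has the higher rate overall. They agree.

no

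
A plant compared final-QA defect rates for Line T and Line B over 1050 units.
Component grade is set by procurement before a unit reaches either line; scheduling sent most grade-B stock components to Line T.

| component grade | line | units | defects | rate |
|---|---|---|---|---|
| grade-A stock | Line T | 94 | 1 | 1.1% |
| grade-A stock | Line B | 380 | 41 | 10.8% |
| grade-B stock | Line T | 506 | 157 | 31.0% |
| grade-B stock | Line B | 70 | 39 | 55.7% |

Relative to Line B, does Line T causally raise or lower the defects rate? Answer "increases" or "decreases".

The stratified and pooled comparisons disagree (Line T wins within each component grade; Line B wins overall), so the answer turns on the causal role of component grade.
The imbalance in component grade arose from how units were allocated, not from anything the line did; and component grade independently affects the outcome. The pooled gap is confounded — condition on component grade.
Within each level — grade-A stock: 1.1% vs 10.8%; grade-B stock: 31.0% vs 55.7% — Line T is lower every time.

decreases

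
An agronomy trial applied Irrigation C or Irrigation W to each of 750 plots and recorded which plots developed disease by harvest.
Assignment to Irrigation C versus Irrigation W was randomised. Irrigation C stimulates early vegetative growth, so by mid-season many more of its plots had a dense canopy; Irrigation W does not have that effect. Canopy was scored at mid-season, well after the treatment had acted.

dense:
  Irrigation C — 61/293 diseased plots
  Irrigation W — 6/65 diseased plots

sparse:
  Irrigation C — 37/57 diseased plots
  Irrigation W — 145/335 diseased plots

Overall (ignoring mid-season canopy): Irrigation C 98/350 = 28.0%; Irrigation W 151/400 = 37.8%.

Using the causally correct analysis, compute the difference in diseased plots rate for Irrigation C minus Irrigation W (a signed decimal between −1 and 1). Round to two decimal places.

-0.10

The stratified and pooled comparisons disagree (Irrigation W wins within each mid-season canopy; Irrigation C wins overall), so the answer turns on the causal role of mid-season canopy.
The distribution of mid-season canopy is itself part of what the irrigation does — it is an intermediate outcome. Holding it fixed would remove that part of the effect; the total effect is the pooled difference.
The causal difference is the pooled difference: 0.280 − 0.378 = -0.098.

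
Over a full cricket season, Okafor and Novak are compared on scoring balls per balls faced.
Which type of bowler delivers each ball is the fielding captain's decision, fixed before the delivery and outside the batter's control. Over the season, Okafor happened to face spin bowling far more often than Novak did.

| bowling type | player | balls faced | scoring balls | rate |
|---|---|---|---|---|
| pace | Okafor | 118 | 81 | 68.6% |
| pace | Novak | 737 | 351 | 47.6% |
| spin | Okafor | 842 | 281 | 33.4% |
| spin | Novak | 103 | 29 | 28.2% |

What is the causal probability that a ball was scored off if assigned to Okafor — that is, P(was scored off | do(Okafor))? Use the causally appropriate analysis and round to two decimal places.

Nothing the player does changes bowling type; the imbalance is an allocation artefact. With bowling type also predicting the outcome, the pooled figure is confounded, and the within-stratum comparison is the causal one.
Standardising Okafor to the population bowling type mix: 0.475·81/118 + 0.525·281/842 = 0.501.

0.50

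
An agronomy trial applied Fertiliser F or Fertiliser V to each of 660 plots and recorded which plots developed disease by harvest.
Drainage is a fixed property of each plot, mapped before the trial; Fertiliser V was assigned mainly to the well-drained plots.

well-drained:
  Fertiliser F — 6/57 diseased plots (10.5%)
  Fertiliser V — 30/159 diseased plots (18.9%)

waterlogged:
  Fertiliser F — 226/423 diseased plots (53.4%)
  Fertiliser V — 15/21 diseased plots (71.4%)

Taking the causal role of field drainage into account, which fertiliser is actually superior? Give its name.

Fertiliser F

Within every field drainage level Fertiliser F has the lower rate, yet pooled Fertiliser V does — Simpson's reversal.
The imbalance in field drainage arose from how plots were allocated, not from anything the fertiliser did; and field drainage independently affects the outcome. The pooled gap is confounded — condition on field drainage.
Within each level — well-drained: 10.5% vs 18.9%; waterlogged: 53.4% vs 71.4% — Fertiliser F is lower every time.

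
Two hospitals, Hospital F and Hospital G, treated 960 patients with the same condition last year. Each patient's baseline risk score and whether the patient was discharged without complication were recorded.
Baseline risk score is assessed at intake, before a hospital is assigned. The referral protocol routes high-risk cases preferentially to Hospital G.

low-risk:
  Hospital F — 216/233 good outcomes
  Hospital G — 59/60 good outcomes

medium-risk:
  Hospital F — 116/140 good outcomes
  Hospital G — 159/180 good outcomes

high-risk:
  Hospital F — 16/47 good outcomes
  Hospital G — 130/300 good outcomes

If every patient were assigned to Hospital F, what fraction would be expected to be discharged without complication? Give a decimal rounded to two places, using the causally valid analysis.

The stratified and pooled comparisons disagree (Hospital G wins within each baseline risk score; Hospital F wins overall), so the answer turns on the causal role of baseline risk score.
Here baseline risk score is a common cause — it drives both which hospital a case falls under and the outcome. The crude comparison mixes populations; the stratum-specific rates are the causally relevant ones.
Standardising Hospital F to the population baseline risk score mix: 0.305·216/233 + 0.333·116/140 + 0.361·16/47 = 0.682.

0.68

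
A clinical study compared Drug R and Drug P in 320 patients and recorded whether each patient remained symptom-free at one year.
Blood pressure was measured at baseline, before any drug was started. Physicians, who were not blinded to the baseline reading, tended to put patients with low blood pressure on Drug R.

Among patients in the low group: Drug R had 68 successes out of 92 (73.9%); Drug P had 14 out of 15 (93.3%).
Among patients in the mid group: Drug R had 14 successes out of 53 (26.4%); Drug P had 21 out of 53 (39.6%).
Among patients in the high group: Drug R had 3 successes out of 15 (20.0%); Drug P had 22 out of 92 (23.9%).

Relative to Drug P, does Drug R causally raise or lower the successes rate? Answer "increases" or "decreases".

decreases

Blood pressure satisfies the back-door criterion: it is not a descendant of the drug, and it blocks the spurious path from drug to outcome. Adjusting for it (i.e., using the within-blood pressure rates) gives the causal effect.
Within each level — low: 73.9% vs 93.3%; mid: 26.4% vs 39.6%; high: 20.0% vs 23.9% — Drug P is higher every time.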